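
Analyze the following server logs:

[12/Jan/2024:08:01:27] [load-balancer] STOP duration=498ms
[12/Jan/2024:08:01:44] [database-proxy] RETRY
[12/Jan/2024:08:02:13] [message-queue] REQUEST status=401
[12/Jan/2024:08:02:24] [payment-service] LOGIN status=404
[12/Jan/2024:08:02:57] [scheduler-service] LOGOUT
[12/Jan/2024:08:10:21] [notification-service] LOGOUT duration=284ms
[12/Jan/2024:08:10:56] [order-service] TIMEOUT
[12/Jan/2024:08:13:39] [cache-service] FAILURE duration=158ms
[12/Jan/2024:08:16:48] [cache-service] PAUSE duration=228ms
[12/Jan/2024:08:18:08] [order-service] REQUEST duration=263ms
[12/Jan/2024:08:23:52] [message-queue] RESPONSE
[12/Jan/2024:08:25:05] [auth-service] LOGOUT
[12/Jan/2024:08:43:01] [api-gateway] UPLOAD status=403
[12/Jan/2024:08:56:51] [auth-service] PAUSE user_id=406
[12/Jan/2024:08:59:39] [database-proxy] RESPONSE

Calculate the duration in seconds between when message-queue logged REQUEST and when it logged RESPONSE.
1299

To find the time between events:

1. Locate the first REQUEST event for message-queue: 12/Jan/2024:08:02:13
2. Locate the first RESPONSE event for message-queue: 12/Jan/2024:08:23:52
3. Calculate the difference: 12/Jan/2024:08:23:52 - 12/Jan/2024:08:02:13 = 1299 seconds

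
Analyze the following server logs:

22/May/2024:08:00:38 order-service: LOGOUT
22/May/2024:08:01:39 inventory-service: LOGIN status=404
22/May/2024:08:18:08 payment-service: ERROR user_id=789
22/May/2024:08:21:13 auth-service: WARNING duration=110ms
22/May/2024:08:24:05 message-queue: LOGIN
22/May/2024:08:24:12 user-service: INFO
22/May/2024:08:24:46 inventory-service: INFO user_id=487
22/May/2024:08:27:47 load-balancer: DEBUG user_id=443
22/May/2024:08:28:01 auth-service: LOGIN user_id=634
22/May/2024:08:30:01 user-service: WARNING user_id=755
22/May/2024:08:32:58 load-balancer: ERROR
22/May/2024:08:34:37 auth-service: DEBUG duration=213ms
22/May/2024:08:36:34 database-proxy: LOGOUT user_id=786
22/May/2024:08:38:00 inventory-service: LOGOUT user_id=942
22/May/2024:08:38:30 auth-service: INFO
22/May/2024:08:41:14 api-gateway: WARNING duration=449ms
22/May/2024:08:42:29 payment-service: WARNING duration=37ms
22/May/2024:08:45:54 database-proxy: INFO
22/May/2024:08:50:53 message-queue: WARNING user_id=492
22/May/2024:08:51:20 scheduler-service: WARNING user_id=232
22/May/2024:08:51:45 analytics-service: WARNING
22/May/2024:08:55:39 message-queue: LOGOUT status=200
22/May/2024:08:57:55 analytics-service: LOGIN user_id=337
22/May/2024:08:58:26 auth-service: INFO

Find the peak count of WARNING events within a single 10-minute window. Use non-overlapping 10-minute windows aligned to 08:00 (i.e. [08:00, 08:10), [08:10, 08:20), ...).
3

To find the burst window:

1. Divide the log period into non-overlapping 10-minute windows starting at 08:00
2. Count WARNING events in each window
3. Find the window with maximum count
4. Maximum events in a window: 3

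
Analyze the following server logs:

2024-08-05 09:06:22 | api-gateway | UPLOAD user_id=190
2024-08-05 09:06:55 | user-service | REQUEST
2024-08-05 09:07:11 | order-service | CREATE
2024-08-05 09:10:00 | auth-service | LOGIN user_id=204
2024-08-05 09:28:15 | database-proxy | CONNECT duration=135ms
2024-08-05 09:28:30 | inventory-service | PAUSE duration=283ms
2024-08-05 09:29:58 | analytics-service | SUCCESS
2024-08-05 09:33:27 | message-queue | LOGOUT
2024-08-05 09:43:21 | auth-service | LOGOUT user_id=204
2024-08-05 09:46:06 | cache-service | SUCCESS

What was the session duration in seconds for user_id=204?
2001

To calculate session duration:

1. Find LOGIN event for user_id=204: 2024-08-05 09:10:00
2. Find LOGOUT event for user_id=204: 2024-08-05 09:43:21
3. Session duration: 2024-08-05 09:43:21 - 2024-08-05 09:10:00 = 2001 seconds (33 minutes)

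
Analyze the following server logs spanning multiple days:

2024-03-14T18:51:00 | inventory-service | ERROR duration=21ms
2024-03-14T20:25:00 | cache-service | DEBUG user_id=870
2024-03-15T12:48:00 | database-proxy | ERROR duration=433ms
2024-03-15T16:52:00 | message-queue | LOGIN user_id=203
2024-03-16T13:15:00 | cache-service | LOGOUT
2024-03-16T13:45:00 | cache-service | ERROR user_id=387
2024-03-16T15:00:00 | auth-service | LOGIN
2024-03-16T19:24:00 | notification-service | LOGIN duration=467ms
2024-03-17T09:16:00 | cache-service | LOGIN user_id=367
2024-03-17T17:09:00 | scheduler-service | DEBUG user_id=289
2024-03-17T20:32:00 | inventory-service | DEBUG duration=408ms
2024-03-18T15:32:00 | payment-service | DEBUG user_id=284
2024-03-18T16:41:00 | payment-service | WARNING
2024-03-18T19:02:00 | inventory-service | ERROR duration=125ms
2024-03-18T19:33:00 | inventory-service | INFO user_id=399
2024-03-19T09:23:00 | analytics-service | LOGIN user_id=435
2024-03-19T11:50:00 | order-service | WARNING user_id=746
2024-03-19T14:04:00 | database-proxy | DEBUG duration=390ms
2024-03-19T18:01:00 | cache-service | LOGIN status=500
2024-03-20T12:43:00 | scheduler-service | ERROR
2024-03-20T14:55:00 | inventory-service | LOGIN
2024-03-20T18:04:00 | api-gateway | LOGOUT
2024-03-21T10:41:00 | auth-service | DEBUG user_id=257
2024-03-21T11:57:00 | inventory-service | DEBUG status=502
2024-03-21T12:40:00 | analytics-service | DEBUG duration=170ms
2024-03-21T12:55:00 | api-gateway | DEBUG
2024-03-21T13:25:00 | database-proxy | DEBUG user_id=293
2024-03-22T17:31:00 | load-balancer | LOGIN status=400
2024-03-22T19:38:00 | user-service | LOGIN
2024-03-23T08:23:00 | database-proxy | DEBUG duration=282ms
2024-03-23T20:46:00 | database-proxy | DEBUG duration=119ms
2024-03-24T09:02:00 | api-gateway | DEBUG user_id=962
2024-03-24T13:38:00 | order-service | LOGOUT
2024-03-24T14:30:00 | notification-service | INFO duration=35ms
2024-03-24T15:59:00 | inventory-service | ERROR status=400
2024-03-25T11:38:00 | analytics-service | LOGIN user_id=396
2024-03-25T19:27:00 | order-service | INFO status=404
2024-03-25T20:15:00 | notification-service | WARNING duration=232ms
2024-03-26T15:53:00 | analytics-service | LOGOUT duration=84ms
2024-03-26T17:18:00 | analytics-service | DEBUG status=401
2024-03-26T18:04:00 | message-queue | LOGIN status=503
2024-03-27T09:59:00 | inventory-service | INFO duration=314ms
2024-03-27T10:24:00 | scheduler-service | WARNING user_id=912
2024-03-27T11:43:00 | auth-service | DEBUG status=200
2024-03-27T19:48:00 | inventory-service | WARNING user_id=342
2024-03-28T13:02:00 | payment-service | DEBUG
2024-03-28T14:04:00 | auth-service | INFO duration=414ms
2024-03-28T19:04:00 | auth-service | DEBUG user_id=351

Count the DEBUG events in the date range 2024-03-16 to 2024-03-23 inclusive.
11

To filter by date range:

1. Date range: 2024-03-16 through 2024-03-23, both dates inclusive
2. Filter for DEBUG events whose date falls in this range
3. Count matching events: 11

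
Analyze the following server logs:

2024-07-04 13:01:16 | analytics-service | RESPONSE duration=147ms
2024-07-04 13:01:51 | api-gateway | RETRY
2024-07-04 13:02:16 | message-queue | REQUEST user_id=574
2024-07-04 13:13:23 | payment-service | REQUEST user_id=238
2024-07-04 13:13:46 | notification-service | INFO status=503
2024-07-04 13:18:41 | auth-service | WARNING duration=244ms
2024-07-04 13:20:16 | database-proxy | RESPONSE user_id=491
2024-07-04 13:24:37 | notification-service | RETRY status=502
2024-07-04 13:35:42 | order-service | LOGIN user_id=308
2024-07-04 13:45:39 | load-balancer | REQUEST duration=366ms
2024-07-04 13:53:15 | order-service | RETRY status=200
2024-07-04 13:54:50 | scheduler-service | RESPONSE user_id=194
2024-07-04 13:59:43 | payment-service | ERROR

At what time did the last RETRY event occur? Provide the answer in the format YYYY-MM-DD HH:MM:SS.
2024-07-04 13:53:15

To find the last event:

1. Filter for all RETRY events
2. Sort by timestamp
3. Select the last one
4. Timestamp: 2024-07-04 13:53:15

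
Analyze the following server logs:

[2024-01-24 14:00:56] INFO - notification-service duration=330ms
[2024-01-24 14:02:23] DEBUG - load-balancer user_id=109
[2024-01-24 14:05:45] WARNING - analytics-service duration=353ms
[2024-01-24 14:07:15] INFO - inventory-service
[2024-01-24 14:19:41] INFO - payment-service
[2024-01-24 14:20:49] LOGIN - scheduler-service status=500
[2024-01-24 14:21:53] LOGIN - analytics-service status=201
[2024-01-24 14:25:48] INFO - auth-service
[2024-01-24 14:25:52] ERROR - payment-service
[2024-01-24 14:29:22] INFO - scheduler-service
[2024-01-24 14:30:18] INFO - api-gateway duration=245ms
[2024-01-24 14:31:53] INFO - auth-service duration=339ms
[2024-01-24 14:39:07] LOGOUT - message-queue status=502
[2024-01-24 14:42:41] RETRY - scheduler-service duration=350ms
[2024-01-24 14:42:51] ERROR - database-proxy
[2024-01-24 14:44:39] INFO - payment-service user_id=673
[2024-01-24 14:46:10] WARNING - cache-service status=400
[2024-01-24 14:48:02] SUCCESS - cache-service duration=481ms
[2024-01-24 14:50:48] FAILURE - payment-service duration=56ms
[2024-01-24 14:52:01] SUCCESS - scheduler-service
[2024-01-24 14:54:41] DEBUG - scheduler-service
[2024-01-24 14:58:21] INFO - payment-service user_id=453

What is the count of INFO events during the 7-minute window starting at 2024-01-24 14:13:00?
1

To count events in the time window:

1. Window boundaries: 2024-01-24 14:13:00 to 2024-01-24 14:20:00
2. Filter for INFO events within this window
3. Count matching events: 1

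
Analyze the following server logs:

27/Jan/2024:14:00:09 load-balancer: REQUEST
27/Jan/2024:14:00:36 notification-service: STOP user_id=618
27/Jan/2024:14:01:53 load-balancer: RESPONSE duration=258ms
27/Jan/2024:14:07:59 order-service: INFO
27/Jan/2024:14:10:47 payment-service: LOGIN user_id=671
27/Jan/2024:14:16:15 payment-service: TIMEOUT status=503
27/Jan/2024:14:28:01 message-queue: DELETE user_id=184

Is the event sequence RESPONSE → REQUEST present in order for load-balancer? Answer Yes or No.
No

To verify sequence order:

1. Find all events in sequence RESPONSE → REQUEST for load-balancer
2. Extract their timestamps
3. Check if timestamps are in ascending order
4. Result: No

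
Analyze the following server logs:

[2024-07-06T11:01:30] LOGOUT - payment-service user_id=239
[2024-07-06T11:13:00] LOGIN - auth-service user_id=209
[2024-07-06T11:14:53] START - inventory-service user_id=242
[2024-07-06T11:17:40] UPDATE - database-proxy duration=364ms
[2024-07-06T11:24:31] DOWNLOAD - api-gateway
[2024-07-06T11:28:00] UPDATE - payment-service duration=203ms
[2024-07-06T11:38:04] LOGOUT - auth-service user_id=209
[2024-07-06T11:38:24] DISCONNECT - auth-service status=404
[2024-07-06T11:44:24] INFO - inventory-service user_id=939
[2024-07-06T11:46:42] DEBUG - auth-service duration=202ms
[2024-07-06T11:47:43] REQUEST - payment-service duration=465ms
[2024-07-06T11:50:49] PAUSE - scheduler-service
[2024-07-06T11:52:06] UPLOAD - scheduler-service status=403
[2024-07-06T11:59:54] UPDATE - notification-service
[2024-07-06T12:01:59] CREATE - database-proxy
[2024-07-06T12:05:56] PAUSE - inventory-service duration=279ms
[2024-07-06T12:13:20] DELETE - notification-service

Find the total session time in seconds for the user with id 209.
1504

To calculate session duration:

1. Find LOGIN event for user_id=209: 2024-07-06T11:13:00
2. Find LOGOUT event for user_id=209: 2024-07-06T11:38:04
3. Session duration: 2024-07-06T11:38:04 - 2024-07-06T11:13:00 = 1504 seconds (25 minutes)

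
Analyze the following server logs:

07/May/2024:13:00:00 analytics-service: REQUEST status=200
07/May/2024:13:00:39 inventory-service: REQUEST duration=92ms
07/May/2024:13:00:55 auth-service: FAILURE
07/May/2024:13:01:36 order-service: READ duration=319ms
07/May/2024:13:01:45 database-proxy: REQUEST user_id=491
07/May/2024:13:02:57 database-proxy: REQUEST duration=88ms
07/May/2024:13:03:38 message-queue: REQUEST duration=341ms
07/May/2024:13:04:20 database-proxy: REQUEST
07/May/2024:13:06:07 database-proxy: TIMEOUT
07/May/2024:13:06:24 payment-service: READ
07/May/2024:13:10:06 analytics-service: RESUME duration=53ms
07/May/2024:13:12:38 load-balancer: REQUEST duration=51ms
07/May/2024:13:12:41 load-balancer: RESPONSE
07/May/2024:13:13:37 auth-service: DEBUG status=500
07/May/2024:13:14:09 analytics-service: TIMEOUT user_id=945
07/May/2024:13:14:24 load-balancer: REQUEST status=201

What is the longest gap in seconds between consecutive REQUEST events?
498

To find the longest gap:

1. Extract all REQUEST events in chronological order
2. Calculate time differences between consecutive events
3. Find the maximum difference
4. Longest gap: 498 seconds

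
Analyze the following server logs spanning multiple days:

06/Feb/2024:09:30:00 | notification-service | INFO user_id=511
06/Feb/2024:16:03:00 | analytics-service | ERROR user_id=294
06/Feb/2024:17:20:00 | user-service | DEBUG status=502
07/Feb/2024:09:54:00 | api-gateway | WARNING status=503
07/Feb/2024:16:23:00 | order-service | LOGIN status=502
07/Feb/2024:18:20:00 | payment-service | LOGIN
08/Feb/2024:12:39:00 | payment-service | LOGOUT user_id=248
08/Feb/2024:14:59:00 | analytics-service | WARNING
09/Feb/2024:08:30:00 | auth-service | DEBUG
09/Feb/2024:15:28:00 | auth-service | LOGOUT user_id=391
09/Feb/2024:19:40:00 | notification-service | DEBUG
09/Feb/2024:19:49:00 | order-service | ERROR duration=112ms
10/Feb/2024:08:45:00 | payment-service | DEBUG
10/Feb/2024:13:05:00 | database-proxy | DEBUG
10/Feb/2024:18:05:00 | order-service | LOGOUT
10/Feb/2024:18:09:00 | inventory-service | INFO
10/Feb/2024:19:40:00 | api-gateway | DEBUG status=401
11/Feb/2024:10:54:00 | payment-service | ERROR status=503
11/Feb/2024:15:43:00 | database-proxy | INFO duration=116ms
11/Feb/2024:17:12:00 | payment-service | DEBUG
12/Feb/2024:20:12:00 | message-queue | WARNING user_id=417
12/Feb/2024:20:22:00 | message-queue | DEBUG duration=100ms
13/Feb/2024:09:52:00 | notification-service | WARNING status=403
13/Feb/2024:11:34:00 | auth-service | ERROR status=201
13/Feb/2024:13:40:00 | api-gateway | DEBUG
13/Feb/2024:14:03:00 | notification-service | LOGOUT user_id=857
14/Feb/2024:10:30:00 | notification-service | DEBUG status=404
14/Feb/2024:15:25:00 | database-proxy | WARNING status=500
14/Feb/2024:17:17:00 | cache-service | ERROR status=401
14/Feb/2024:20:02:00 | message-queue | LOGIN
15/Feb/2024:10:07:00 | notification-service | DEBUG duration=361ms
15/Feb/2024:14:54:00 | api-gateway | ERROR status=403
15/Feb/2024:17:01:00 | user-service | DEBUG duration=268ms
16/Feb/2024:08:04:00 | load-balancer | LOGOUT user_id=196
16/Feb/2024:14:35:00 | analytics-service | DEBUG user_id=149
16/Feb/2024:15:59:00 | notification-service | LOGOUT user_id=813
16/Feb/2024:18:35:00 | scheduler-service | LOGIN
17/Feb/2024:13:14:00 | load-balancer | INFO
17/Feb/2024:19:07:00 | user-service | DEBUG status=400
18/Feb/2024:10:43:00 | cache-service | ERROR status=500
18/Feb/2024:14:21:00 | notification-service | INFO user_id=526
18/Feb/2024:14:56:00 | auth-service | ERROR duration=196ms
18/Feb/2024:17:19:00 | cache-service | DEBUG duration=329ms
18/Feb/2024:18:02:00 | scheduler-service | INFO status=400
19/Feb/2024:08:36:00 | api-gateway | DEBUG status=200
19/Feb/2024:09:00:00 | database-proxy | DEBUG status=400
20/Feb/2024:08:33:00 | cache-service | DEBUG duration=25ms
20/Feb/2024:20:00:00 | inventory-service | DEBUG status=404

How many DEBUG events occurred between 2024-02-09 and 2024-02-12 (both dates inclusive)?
7

To filter by date range:

1. Date range: 2024-02-09 through 2024-02-12, both dates inclusive
2. Filter for DEBUG events whose date falls in this range
3. Count matching events: 7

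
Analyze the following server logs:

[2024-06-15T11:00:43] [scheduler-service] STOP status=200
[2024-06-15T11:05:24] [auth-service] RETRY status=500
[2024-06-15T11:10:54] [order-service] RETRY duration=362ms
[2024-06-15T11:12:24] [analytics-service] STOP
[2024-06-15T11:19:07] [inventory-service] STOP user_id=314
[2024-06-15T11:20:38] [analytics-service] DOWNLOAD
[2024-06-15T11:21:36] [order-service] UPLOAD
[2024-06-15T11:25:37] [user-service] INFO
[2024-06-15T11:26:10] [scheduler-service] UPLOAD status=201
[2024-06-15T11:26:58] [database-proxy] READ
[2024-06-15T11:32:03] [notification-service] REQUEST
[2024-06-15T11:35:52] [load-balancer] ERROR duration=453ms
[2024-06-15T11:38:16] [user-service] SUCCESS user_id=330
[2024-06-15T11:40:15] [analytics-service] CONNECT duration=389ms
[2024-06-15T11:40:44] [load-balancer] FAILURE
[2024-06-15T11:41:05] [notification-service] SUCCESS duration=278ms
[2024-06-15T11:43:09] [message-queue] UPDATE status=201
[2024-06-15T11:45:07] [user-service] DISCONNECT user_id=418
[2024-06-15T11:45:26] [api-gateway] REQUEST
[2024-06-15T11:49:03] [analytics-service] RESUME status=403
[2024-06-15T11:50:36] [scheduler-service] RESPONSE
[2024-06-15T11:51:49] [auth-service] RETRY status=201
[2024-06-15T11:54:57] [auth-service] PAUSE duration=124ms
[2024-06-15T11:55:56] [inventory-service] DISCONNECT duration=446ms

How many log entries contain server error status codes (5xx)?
1

To find matching entries:

1. Pattern to match: server error status codes (5xx)
2. Scan each log entry for the pattern
3. Count matches: 1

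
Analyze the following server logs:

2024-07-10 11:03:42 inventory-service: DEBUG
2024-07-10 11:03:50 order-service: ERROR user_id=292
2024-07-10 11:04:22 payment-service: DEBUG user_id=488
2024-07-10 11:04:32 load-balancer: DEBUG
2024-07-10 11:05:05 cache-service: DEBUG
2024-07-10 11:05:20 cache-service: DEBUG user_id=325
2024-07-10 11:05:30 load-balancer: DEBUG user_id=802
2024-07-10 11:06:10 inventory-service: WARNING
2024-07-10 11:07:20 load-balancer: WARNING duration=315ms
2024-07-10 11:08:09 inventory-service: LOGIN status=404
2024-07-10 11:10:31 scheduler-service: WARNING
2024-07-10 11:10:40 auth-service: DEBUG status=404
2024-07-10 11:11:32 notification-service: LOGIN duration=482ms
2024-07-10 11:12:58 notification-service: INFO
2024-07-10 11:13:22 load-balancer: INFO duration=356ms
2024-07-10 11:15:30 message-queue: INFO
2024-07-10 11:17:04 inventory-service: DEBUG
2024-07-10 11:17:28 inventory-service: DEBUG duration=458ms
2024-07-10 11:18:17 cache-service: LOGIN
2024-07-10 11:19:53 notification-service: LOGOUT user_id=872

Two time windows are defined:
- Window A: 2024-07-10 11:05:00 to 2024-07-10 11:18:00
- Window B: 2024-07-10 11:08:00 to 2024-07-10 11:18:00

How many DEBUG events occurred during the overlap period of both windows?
3

To find overlap events:

1. Window A: 2024-07-10 11:05:00 to 2024-07-10 11:18:00
2. Window B: 2024-07-10 11:08:00 to 2024-07-10 11:18:00
3. Overlap period: 2024-07-10 11:08:00 to 2024-07-10 11:18:00
4. Count DEBUG events in overlap: 3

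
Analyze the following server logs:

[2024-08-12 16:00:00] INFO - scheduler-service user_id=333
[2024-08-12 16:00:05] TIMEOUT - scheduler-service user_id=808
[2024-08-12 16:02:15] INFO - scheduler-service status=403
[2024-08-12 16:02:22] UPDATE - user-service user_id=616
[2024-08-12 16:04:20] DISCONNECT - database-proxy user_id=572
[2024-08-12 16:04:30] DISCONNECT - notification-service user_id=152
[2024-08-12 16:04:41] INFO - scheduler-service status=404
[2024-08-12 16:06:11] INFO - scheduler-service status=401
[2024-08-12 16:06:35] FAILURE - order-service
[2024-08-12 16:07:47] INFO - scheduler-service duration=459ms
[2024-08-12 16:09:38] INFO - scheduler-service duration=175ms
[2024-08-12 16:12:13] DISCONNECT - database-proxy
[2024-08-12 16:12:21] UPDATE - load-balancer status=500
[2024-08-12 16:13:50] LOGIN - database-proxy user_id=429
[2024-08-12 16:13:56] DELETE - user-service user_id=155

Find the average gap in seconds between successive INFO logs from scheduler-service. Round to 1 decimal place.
115.6

To calculate average interval:

1. Find all INFO events for scheduler-service in order
2. Calculate time gaps between consecutive events
3. Compute mean of gaps: 578 / 5 = 115.6 seconds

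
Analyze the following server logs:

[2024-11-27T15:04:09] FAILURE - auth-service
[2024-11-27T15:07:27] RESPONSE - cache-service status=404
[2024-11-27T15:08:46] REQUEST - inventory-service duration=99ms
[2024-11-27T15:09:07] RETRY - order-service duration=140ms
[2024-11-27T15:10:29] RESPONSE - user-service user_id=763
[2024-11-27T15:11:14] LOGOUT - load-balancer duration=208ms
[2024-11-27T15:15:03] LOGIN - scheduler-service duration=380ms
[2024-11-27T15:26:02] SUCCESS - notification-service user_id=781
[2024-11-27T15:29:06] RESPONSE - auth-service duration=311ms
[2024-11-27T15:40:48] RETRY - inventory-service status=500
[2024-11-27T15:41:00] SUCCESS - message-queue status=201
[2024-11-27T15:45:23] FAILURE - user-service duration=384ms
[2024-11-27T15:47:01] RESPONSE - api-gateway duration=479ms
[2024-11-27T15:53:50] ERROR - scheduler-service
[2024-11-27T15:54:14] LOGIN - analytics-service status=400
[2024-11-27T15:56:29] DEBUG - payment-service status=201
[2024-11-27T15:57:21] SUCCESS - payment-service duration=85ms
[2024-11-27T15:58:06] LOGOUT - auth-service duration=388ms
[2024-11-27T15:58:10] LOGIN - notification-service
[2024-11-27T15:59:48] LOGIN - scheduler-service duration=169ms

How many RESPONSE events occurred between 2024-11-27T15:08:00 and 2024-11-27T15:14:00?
1

To count events in the time window:

1. Window boundaries: 2024-11-27T15:08:00 to 2024-11-27T15:14:00
2. Filter for RESPONSE events within this window
3. Count matching events: 1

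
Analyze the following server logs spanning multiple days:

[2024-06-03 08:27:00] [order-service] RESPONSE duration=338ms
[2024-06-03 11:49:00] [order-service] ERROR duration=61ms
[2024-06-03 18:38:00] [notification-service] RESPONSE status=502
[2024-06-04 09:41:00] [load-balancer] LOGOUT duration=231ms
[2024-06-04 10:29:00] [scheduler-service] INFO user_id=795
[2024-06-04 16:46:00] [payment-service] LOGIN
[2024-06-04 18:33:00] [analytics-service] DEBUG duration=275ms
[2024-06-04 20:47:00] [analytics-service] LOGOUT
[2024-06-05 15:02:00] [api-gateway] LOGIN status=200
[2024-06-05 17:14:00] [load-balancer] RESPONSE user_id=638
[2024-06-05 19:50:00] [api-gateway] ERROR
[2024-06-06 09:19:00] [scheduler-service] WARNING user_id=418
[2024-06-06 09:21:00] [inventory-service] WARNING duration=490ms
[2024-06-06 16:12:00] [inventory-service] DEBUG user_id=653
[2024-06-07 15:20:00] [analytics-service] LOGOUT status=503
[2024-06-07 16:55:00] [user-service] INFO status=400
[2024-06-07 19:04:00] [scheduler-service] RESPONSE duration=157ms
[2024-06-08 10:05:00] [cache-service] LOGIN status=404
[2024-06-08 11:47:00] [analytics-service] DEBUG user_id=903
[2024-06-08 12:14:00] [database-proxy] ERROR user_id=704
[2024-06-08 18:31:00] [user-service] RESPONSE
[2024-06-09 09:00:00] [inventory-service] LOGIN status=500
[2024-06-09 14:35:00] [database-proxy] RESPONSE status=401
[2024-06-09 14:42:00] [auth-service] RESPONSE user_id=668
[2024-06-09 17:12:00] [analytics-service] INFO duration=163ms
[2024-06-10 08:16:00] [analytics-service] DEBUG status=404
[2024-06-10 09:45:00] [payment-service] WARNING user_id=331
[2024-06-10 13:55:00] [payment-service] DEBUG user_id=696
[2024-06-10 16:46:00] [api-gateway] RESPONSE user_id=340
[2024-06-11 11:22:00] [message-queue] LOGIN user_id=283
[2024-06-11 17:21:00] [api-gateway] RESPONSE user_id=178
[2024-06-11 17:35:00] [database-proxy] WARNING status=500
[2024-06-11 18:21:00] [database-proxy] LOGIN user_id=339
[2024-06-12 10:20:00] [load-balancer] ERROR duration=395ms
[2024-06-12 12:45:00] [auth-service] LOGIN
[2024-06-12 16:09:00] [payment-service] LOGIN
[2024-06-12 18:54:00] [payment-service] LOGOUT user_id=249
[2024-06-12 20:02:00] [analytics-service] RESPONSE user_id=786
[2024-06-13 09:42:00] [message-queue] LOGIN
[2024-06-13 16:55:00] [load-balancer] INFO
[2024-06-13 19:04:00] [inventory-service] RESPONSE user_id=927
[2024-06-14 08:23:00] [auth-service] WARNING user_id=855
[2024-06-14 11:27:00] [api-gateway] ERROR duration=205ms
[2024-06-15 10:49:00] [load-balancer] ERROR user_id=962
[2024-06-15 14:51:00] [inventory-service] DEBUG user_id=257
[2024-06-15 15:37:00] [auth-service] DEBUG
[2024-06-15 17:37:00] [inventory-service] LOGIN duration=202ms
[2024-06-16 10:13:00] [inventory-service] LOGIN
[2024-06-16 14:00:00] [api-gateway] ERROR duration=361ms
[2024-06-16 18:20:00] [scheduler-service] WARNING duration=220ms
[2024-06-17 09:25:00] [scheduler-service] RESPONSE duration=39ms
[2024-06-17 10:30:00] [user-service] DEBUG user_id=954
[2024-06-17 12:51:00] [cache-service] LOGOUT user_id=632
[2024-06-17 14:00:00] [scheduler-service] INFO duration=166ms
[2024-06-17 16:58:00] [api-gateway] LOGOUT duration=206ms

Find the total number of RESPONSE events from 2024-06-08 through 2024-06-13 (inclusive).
7

To filter by date range:

1. Date range: 2024-06-08 through 2024-06-13, both dates inclusive
2. Filter for RESPONSE events whose date falls in this range
3. Count matching events: 7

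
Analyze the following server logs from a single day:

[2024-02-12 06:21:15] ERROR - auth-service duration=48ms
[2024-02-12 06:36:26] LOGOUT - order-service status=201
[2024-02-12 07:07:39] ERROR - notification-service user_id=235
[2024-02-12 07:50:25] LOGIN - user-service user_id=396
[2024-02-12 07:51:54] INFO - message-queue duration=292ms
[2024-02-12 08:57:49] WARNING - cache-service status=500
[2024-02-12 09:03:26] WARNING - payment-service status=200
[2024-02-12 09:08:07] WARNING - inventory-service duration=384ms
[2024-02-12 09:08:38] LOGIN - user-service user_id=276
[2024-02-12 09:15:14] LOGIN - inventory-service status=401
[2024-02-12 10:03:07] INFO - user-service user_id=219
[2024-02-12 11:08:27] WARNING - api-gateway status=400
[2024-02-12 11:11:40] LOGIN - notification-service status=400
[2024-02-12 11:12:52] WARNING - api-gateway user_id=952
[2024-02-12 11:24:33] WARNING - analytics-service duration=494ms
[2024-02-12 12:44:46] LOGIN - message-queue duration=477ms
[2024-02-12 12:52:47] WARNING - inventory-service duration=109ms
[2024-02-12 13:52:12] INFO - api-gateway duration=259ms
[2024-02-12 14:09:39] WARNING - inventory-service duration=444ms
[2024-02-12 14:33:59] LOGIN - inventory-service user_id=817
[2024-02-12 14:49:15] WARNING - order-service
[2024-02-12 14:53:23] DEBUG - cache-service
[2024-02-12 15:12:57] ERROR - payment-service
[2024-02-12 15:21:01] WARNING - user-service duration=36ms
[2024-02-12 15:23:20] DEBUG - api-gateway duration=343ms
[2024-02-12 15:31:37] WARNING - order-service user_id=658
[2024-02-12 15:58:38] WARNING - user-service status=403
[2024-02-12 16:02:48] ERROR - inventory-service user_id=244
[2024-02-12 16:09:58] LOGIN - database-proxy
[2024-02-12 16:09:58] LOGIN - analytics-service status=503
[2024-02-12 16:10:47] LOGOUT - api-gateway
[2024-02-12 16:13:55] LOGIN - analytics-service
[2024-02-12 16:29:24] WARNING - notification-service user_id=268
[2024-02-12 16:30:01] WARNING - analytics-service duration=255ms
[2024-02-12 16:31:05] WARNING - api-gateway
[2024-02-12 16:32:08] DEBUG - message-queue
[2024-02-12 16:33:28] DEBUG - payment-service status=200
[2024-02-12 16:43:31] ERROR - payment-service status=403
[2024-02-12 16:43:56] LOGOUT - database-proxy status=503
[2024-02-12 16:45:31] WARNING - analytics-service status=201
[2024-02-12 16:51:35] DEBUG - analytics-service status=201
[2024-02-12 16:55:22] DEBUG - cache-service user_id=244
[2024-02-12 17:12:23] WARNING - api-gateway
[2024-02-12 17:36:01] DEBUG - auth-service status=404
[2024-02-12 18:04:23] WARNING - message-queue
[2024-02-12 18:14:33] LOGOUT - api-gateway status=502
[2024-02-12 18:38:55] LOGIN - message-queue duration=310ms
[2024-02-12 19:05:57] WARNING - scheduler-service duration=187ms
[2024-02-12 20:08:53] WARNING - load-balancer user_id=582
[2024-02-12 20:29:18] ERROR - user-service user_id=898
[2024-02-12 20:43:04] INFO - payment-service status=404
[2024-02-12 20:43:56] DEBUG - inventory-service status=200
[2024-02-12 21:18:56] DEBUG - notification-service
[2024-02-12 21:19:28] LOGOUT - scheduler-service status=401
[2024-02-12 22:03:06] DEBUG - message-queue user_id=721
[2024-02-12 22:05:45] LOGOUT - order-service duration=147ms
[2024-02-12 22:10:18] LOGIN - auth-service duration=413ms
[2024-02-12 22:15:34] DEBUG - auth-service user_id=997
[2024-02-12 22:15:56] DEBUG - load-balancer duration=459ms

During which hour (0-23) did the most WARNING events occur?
16

To find the peak hour:

1. Group all WARNING events by hour
2. Count events in each hour
3. Find hour with maximum count
4. Peak hour: 16 (with 4 events)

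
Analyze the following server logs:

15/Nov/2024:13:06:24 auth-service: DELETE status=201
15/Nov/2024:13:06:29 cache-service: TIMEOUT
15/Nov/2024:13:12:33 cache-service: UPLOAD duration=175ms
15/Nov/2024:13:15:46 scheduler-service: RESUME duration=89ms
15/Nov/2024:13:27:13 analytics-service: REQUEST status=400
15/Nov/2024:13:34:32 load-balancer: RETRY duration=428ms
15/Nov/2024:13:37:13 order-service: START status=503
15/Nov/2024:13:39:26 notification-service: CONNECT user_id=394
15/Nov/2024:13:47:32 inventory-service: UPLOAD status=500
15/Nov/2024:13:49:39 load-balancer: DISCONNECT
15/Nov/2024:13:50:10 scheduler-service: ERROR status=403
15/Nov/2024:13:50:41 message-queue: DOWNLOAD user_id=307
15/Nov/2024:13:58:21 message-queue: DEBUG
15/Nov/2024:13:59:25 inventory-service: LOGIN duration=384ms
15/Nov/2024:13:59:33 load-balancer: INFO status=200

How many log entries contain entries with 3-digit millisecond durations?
3

To find matching entries:

1. Pattern to match: entries with 3-digit millisecond durations
2. Scan each log entry for the pattern
3. Count matches: 3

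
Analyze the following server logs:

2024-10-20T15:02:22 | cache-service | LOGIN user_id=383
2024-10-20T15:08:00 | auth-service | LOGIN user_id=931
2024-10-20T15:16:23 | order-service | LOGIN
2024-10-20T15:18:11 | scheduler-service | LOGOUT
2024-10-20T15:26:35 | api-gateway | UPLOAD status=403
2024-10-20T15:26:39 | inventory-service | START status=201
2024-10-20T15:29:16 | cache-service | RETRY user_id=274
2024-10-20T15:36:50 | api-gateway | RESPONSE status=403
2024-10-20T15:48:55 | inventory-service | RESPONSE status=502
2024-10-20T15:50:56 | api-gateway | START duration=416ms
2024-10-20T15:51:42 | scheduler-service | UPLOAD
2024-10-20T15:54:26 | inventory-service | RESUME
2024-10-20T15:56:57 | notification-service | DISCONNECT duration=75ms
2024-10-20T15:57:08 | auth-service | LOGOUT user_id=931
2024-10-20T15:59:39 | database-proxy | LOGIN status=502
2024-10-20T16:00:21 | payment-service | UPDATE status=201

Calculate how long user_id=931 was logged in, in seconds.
2948

To calculate session duration:

1. Find LOGIN event for user_id=931: 2024-10-20T15:08:00
2. Find LOGOUT event for user_id=931: 2024-10-20T15:57:08
3. Session duration: 2024-10-20T15:57:08 - 2024-10-20T15:08:00 = 2948 seconds (49 minutes)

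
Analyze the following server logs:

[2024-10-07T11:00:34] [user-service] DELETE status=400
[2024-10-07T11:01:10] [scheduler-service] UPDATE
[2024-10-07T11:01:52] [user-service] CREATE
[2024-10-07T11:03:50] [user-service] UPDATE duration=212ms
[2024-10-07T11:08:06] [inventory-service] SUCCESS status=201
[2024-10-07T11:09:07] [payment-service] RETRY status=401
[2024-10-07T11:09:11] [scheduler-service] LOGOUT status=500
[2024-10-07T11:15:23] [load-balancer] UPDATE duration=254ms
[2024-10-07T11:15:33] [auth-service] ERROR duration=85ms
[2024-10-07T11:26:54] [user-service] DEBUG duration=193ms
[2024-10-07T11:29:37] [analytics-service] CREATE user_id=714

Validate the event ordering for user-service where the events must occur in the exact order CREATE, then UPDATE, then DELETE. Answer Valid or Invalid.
Invalid

To validate ordering:

1. Required order: CREATE → UPDATE → DELETE
2. Rule: the events must occur in the exact order CREATE, then UPDATE, then DELETE
3. Check actual order of events for user-service
4. Result: Invalid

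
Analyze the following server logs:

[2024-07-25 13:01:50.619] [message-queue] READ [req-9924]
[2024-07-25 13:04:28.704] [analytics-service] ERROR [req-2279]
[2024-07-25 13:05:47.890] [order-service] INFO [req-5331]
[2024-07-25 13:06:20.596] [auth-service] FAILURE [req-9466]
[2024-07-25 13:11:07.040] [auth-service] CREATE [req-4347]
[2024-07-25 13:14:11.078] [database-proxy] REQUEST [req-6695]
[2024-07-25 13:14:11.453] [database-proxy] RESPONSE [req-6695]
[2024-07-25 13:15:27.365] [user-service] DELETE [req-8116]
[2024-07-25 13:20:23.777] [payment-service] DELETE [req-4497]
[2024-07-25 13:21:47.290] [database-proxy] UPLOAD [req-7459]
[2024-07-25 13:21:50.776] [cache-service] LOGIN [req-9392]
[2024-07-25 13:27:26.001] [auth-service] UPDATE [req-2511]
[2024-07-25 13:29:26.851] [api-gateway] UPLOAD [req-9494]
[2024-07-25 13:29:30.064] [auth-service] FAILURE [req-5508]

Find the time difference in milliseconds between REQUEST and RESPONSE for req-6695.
375

To calculate latency:

1. Find REQUEST with id req-6695: 2024-07-25 13:14:11.078
2. Find RESPONSE with id req-6695: 2024-07-25 13:14:11.453
3. Latency: 2024-07-25 13:14:11.453 - 2024-07-25 13:14:11.078 = 375ms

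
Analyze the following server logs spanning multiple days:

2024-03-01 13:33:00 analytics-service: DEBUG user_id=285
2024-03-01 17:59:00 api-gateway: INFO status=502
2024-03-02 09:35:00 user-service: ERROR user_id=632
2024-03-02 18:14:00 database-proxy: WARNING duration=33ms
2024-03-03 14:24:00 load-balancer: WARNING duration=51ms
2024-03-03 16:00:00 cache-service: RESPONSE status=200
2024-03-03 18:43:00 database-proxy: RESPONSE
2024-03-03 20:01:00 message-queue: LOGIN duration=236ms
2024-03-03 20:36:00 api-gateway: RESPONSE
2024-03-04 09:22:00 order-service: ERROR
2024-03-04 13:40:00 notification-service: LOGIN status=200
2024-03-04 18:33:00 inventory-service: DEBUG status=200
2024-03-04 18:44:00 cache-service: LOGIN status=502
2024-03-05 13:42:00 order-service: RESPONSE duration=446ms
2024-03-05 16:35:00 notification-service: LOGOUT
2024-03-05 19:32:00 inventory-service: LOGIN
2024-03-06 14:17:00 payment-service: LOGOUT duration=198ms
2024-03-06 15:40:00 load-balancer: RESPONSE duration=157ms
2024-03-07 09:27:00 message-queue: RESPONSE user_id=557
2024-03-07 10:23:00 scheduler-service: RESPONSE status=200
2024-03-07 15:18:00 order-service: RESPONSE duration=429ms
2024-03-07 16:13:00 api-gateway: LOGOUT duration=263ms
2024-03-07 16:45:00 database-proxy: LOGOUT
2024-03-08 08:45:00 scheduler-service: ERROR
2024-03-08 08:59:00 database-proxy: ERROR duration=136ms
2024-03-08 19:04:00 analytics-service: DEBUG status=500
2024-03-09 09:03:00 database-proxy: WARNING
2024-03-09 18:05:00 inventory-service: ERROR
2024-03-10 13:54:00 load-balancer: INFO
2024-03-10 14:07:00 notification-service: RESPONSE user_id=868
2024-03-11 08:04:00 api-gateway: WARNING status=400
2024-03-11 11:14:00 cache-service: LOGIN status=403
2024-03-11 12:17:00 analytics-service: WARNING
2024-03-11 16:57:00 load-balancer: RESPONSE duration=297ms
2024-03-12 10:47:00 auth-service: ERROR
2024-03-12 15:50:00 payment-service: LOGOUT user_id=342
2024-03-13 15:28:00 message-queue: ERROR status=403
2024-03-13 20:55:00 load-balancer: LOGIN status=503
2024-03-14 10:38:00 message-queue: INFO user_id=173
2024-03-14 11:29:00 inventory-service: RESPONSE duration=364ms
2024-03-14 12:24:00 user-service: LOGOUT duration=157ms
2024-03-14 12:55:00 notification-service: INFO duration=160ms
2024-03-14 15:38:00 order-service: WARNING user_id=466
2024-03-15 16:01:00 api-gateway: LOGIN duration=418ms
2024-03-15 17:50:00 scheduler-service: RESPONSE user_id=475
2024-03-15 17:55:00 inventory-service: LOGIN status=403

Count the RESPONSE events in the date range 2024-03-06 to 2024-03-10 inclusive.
5

To filter by date range:

1. Date range: 2024-03-06 through 2024-03-10, both dates inclusive
2. Filter for RESPONSE events whose date falls in this range
3. Count matching events: 5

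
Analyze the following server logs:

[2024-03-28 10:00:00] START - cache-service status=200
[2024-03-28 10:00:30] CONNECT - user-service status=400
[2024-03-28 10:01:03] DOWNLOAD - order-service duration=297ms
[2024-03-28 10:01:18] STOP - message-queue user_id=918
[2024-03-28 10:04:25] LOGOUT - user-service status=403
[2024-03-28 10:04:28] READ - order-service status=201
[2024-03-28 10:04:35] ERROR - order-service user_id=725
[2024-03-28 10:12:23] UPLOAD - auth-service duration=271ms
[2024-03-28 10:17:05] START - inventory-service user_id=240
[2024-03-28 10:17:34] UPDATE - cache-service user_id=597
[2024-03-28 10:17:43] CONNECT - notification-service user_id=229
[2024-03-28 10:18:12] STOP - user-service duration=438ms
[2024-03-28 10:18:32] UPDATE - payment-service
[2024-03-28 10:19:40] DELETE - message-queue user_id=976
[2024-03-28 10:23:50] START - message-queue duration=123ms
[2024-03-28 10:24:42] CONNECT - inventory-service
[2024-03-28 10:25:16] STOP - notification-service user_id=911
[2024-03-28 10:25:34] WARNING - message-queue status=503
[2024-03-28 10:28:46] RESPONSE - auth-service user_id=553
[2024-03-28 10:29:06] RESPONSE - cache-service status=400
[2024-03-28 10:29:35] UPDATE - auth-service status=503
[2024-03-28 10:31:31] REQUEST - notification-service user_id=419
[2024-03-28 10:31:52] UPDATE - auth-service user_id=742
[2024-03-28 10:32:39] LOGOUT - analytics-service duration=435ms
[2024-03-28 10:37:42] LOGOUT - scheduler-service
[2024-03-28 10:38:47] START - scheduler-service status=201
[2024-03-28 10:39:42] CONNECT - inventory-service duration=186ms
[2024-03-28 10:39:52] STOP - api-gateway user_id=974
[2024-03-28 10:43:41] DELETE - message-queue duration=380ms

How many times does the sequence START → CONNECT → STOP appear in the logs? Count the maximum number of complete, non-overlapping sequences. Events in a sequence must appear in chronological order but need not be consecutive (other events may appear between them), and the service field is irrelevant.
4

To count sequences:

1. Look for pattern: START → CONNECT → STOP
2. Greedily scan the log in chronological order, matching each sequence element in turn (ignoring service)
3. Each time the full pattern completes, increment the count and restart matching from the next event
4. Complete non-overlapping sequences found: 4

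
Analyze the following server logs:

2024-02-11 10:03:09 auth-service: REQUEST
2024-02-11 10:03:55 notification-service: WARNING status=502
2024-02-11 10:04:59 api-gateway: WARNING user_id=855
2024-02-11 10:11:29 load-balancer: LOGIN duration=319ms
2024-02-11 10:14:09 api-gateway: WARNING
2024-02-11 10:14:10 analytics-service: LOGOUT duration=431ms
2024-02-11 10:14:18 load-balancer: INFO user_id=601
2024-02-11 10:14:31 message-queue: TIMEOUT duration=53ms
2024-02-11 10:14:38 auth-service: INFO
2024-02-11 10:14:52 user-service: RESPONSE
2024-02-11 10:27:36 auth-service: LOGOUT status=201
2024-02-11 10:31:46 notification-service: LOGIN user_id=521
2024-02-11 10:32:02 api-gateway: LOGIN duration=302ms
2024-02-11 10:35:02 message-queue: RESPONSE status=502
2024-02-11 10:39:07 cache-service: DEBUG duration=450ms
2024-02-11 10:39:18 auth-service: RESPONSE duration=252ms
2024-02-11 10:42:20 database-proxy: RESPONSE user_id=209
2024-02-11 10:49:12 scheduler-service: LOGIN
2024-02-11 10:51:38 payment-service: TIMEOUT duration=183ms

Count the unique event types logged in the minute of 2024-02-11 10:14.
5

To count unique event types:

1. Filter events in the minute starting at 2024-02-11 10:14
2. Extract event types from matching entries
3. Count unique types: 5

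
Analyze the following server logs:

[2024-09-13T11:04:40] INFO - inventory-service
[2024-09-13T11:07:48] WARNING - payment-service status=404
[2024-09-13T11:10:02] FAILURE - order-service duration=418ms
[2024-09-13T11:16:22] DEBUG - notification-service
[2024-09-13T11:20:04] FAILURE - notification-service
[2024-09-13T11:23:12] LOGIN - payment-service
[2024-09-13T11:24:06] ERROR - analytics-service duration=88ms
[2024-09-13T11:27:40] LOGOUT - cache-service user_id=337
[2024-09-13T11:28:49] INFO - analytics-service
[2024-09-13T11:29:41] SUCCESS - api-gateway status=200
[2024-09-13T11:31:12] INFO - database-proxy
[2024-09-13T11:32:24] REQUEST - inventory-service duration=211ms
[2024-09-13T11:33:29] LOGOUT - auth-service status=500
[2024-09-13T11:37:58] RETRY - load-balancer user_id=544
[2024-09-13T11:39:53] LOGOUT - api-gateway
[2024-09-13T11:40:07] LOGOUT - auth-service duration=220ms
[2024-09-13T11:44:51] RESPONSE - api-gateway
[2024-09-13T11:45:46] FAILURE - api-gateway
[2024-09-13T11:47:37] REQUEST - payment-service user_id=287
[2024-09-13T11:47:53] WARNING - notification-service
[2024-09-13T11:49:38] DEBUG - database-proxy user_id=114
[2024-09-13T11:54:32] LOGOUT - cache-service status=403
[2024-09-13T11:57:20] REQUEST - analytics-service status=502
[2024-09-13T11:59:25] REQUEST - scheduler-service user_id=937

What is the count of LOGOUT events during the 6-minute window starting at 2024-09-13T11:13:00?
0

To count events in the time window:

1. Window boundaries: 2024-09-13T11:13:00 to 2024-09-13T11:19:00
2. Filter for LOGOUT events within this window
3. Count matching events: 0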